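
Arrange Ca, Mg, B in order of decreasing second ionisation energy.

B > Mg > Ca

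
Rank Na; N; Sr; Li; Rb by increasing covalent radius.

N < Li < Na < Sr < Rb

Across a period the added protons contract the valence shell; down a group each new principal shell makes the atom larger.
Here both period and group differ, so the two effects have to be weighed against each other.
Li > N: Li lies to the left of N in period 2, so the across-period effect alone puts Li larger.
Na > Li: they share group 1; the group trend gives Na the larger value.
Sr > Na: the two effects oppose for this pair; the down-group effect wins (185 vs 155 pm).
Rb > Sr: Rb lies to the left of Sr in period 5, so the across-period effect alone puts Rb larger.
For reference (pm): Li 133, N 71, Na 155, Rb 210, Sr 185.
So from smallest to largest: N < Li < Na < Sr < Rb.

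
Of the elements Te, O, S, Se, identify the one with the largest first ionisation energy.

O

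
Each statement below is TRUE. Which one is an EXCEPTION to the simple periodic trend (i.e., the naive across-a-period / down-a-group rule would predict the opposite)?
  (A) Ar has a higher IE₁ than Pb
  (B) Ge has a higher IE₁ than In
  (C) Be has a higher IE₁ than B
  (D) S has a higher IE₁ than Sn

(C)

The general trend: IE₁ increases across a period and decreases down a group.
(A) Ar (period 3, group 18) vs Pb (period 6, group 14): the stated order agrees with the simple trend.
(B) Ge (period 4, group 14) vs In (period 5, group 13): the stated order agrees with the simple trend.
(C) Be (period 2, group 2) vs B (period 2, group 13): the stated order contradicts the simple trend.
(D) S (period 3, group 16) vs Sn (period 5, group 14): the stated order agrees with the simple trend.
The exception is (C): removing B's lone 2p electron is easier than breaking Be's filled 2s².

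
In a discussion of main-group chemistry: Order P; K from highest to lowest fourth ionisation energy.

The fourth ionization energy removes an electron from the +3 ion. For each element: P³⁺ still has 2 valence electrons; K³⁺ is already 2 electrons into the core.
Core electrons are held far more tightly than valence electrons, so K tops the IE_4 order.
The numbers (kJ/mol): P 4964, K 5877.
Overall IE_4 order: P < K.

K > P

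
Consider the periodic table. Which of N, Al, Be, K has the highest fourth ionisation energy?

IE_4 is the cost of taking one more electron from the +3 cation: N³⁺ still has 2 valence electrons; Al³⁺ is the bare [Ne] core; Be³⁺ is already 1 electron into the core; K³⁺ is already 2 electrons into the core.
Usually core removal costs more than valence removal, but here the competition is close: a tightly held n=2 valence electron can cost more to remove than an n=3 core electron, so the actual values have to decide it.
The numbers (kJ/mol): N 7475, Al 11577, Be 21007, K 5877.
Hence IE_4: K < N < Al < Be.

Be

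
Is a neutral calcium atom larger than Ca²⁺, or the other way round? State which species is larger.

Ca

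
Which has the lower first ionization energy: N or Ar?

N

N is in period 2, group 15; Ar is in period 3, group 18.
IE₁ increases left→right with effective nuclear charge and decreases top→bottom as the valence shell moves farther out.
Neither a single period nor a single group — weigh both effects.
Ar > N: period and group pull opposite ways; the across-period shift dominates (1521 vs 1402 kJ/mol).
Tabulated first ionization energy (kJ/mol): N 1402, Ar 1521.
So N has the lower first ionization energy (N < Ar).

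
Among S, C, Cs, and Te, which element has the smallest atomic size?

C is in period 2, group 14; S is in period 3, group 16; Te is in period 5, group 16; Cs is in period 6, group 1.
Across a period the added protons contract the valence shell; down a group each new principal shell makes the atom larger.
Neither a single period nor a single group — weigh both effects.
S > C: the two effects oppose for this pair; the down-group effect wins (103 vs 75 pm).
Te > S: they share group 16; the group trend gives Te the larger value.
Cs > Te: both effects reinforce here, so Cs is clearly the larger of the two.
Approximate values (pm): C 75, S 103, Te 136, Cs 232.
The smallest atomic size among these belongs to C.

C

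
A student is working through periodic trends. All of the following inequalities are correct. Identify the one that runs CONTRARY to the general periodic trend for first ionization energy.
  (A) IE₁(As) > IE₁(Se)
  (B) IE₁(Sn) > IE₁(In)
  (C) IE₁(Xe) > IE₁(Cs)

(A)

The general trend: first ionization energy increases across a period and decreases down a group.
(A) As (period 4, group 15) vs Se (period 4, group 16): the stated order contradicts the simple trend.
(B) Sn (period 5, group 14) vs In (period 5, group 13): the stated order agrees with the simple trend.
(C) Xe (period 5, group 18) vs Cs (period 6, group 1): the stated order agrees with the simple trend.
The exception is (A): Se (4p⁴) ionizes more easily than half-filled As (4p³).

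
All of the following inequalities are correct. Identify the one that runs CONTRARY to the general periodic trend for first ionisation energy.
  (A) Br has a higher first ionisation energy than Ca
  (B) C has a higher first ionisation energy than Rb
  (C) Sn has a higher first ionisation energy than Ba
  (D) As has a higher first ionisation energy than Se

(D)

The general trend: first ionisation energy increases across a period and decreases down a group.
(A) Br (period 4, group 17) vs Ca (period 4, group 2): the stated order agrees with the simple trend.
(B) C (period 2, group 14) vs Rb (period 5, group 1): the stated order agrees with the simple trend.
(C) Sn (period 5, group 14) vs Ba (period 6, group 2): the stated order agrees with the simple trend.
(D) As (period 4, group 15) vs Se (period 4, group 16): the stated order contradicts the simple trend.
The exception is (D): Se (4p⁴) ionizes more easily than half-filled As (4p³).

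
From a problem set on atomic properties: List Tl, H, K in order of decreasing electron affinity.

EA tends to increase across a period and decrease down a group, though the pattern is less regular than for IE or radius.
Neither a single period nor a single group — weigh both effects.
K > Tl: the two effects oppose for this pair; the down-group effect wins (48 vs 19 kJ/mol).
H > K: H sits above K in group 1, so the down-group effect alone puts H higher.
Approximate values (kJ/mol): H 73, K 48, Tl 19.
So from highest to lowest: H > K > Tl.

H, K, Tl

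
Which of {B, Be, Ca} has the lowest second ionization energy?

IE_2 is the cost of taking one more electron from the +1 cation: B⁺ still has 2 valence electrons; Be⁺ still has 1 valence electron; Ca⁺ still has 1 valence electron.
All are still removing valence electrons, so compare the +1 ions as you would atoms: IE_2 generally rises across a period (higher Z_eff) and falls down a group (larger shell), subject to the usual subshell exceptions.
Valence configurations: B⁺ [He]2s², Be⁺ [He]2s¹, Ca⁺ [Ar]4s¹.
Approximate IE_2 values (kJ/mol): B 2427, Be 1757, Ca 1145.
Hence IE_2: Ca < Be < B.

Ca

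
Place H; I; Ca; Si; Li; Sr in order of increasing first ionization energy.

Li, Sr, Ca, Si, I, H

Removing the outermost electron gets harder across a period and easier down a group.
Here both period and group differ, so the two effects have to be weighed against each other.
Sr > Li: period and group pull opposite ways; the across-period shift dominates (550 vs 520 kJ/mol).
Ca > Sr: they share group 2; the group trend gives Ca the larger value.
Si > Ca: relative to Ca, both the across-period and down-group shifts push Si's first ionization energy up.
I > Si: the two effects oppose for this pair; the across-period effect wins (1008 vs 786 kJ/mol).
H > I: the two effects oppose for this pair; the down-group effect wins (1312 vs 1008 kJ/mol).
Tabulated first ionization energy (kJ/mol): H 1312, Li 520, Si 786, Ca 590, Sr 550, I 1008.
So from lowest to highest: Li < Sr < Ca < Si < I < H.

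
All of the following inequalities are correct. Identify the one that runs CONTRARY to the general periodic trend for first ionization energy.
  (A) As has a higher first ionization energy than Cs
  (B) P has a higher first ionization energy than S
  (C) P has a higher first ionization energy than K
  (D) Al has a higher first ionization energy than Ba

(B)

The general trend: first ionization energy increases across a period and decreases down a group.
(A) As (period 4, group 15) vs Cs (period 6, group 1): the stated order agrees with the simple trend.
(B) P (period 3, group 15) vs S (period 3, group 16): the stated order contradicts the simple trend.
(C) P (period 3, group 15) vs K (period 4, group 1): the stated order agrees with the simple trend.
(D) Al (period 3, group 13) vs Ba (period 6, group 2): the stated order agrees with the simple trend.
The exception is (B): S (3p⁴) ionizes more easily than half-filled P (3p³) because the paired 3p electron in S is pushed out by e⁻–e⁻ repulsion.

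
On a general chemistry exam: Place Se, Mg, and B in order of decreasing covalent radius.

Radius decreases left→right (rising Z_eff, same n) and increases top→bottom (higher n).
Here both period and group differ, so the two effects have to be weighed against each other.
Se > B: the two effects oppose for this pair; the down-group effect wins (116 vs 85 pm).
Mg > Se: the two effects oppose for this pair; the across-period effect wins (139 vs 116 pm).
Tabulated atomic radius (pm): B 85, Mg 139, Se 116.
So from largest to smallest: Mg > Se > B.

Mg > Se > B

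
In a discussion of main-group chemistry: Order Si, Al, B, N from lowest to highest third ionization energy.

Al < Si < B < N

IE_3 is the cost of taking one more electron from the +2 cation: Si²⁺ still has 2 valence electrons; Al²⁺ still has 1 valence electron; B²⁺ still has 1 valence electron; N²⁺ still has 3 valence electrons.
All are still removing valence electrons, so compare the +2 ions as you would atoms: IE_3 generally rises across a period (higher Z_eff) and falls down a group (larger shell), subject to the usual subshell exceptions.
Valence configurations: Si²⁺ [Ne]3s², Al²⁺ [Ne]3s¹, B²⁺ [He]2s¹, N²⁺ [He]2s²2p¹.
Tabulated IE_3 (kJ/mol): Si 3232, Al 2745, B 3660, N 4578.
So the third ionization energies run Al < Si < B < N.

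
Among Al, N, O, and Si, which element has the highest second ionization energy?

O

IE_2 is the cost of taking one more electron from the +1 cation: Al⁺ still has 2 valence electrons; N⁺ still has 4 valence electrons; O⁺ still has 5 valence electrons; Si⁺ still has 3 valence electrons.
All are still removing valence electrons, so compare the +1 ions as you would atoms: IE_2 generally rises across a period (higher Z_eff) and falls down a group (larger shell), subject to the usual subshell exceptions.
Valence configurations: Al⁺ [Ne]3s², N⁺ [He]2s²2p², O⁺ [He]2s²2p³, Si⁺ [Ne]3s²3p¹.
Si⁺ loses a lone 3p electron whereas Al⁺ must break into a filled 3s² pair, so IE_2(Al) > IE_2(Si) even though Si has the higher nuclear charge.
Tabulated IE_2 (kJ/mol): Al 1817, N 2856, O 3388, Si 1577.
Overall IE_2 order: Si < Al < N < O.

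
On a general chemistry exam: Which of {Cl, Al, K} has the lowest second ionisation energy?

Al

After 1 electron has been removed, what remains? Cl⁺ still has 6 valence electrons; Al⁺ still has 2 valence electrons; K⁺ is the bare [Ar] core.
Pulling an electron out of a noble-gas core costs far more than removing a remaining valence electron, so K sits at the high end of IE_2.
Valence configurations: Cl⁺ [Ne]3s²3p⁴, Al⁺ [Ne]3s².
Tabulated IE_2 (kJ/mol): Cl 2298, Al 1817, K 3052.
So the second ionization energies run Al < Cl < K.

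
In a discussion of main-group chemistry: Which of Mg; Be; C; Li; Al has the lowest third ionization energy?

Al

After 2 electrons have been removed, what remains? Mg²⁺ is the bare [Ne] core; Be²⁺ is the bare [He] core; C²⁺ still has 2 valence electrons; Li²⁺ is already 1 electron into the core; Al²⁺ still has 1 valence electron.
Pulling an electron out of a noble-gas core costs far more than removing a remaining valence electron, so Mg, Li and Be sit at the high end of IE_3.
Valence configurations: C²⁺ [He]2s², Al²⁺ [Ne]3s¹.
Approximate IE_3 values (kJ/mol): Mg 7733, Be 14849, C 4620, Li 11815, Al 2745.
Putting it together, IE_3: Al < C < Mg < Li < Be.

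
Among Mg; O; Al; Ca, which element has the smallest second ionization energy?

IE_2 is the cost of taking one more electron from the +1 cation: Mg⁺ still has 1 valence electron; O⁺ still has 5 valence electrons; Al⁺ still has 2 valence electrons; Ca⁺ still has 1 valence electron.
All are still removing valence electrons, so compare the +1 ions as you would atoms: IE_2 generally rises across a period (higher Z_eff) and falls down a group (larger shell), subject to the usual subshell exceptions.
Valence configurations: Mg⁺ [Ne]3s¹, O⁺ [He]2s²2p³, Al⁺ [Ne]3s², Ca⁺ [Ar]4s¹.
Tabulated IE_2 (kJ/mol): Mg 1451, O 3388, Al 1817, Ca 1145.
Putting it together, IE_2: Ca < Mg < Al < O.

Ca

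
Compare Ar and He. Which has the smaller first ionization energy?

He is in period 1, group 18; Ar is in period 3, group 18.
Removing the outermost electron gets harder across a period and easier down a group.
All are in group 18, so first ionization energy increases up the group.
So Ar has the smaller first ionization energy (Ar < He).

Ar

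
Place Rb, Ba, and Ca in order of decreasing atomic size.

Rb > Ba > Ca

Ca is in period 4, group 2; Rb is in period 5, group 1; Ba is in period 6, group 2.
Radius decreases left→right (rising Z_eff, same n) and increases top→bottom (higher n).
These span different periods and groups, so the two trends combine.
Ba > Ca: Ba sits below Ca in group 2, so the down-group effect alone puts Ba larger.
Rb > Ba: period and group pull opposite ways; the across-period shift dominates (210 vs 196 pm).
For reference (pm): Ca 171, Rb 210, Ba 196.
So from largest to smallest: Rb > Ba > Ca.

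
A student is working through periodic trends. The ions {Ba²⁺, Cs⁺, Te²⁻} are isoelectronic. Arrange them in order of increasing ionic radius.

Ba²⁺ < Cs⁺ < Te²⁻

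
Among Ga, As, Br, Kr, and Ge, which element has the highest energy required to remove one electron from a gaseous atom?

Ga is in period 4, group 13; Ge is in period 4, group 14; As is in period 4, group 15; Br is in period 4, group 17; Kr is in period 4, group 18.
Across a period the outer electron is held more tightly (higher IE₁); down a group it sits in a higher shell, more shielded, and comes off more easily.
All lie in period 4, so first ionization energy increases left to right.
The highest energy required to remove one electron from a gaseous atom among these belongs to Kr.

Kr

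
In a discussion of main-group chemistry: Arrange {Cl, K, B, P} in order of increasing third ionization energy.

IE_3 is the cost of taking one more electron from the +2 cation: Cl²⁺ still has 5 valence electrons; K²⁺ is already 1 electron into the core; B²⁺ still has 1 valence electron; P²⁺ still has 3 valence electrons.
Breaking into a closed-shell core is much more expensive than removing a leftover valence electron — K has the largest IE_3 here.
Valence configurations: Cl²⁺ [Ne]3s²3p³, B²⁺ [He]2s¹, P²⁺ [Ne]3s²3p¹.
Approximate IE_3 values (kJ/mol): Cl 3822, K 4420, B 3660, P 2914.
Overall IE_3 order: P < B < Cl < K.

P < B < Cl < K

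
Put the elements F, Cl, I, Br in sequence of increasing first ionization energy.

F is in period 2, group 17; Cl is in period 3, group 17; Br is in period 4, group 17; I is in period 5, group 17.
IE₁ increases left→right with effective nuclear charge and decreases top→bottom as the valence shell moves farther out.
All are in group 17, so first ionization energy increases up the group.
So from lowest to highest: I < Br < Cl < F.

I, Br, Cl, F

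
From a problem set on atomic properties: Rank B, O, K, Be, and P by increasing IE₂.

Be < P < B < K < O

IE_2 is the cost of taking one more electron from the +1 cation: B⁺ still has 2 valence electrons; O⁺ still has 5 valence electrons; K⁺ is the bare [Ar] core; Be⁺ still has 1 valence electron; P⁺ still has 4 valence electrons.
Usually core removal costs more than valence removal, but here the competition is close: a tightly held n=2 valence electron can cost more to remove than an n=3 core electron, so the actual values have to decide it.
Valence configurations: B⁺ [He]2s², O⁺ [He]2s²2p³, Be⁺ [He]2s¹, P⁺ [Ne]3s²3p².
Tabulated IE_2 (kJ/mol): B 2427, O 3388, K 3052, Be 1757, P 1907.
Hence IE_2: Be < P < B < K < O.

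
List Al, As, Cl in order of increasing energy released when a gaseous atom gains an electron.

Al is in period 3, group 13; Cl is in period 3, group 17; As is in period 4, group 15.
Adding an electron releases more energy for atoms nearer the top right (short of the noble gases).
These span different periods and groups, so the two trends combine.
As > Al: period and group pull opposite ways; the across-period shift dominates (78 vs 42 kJ/mol).
Cl > As: both effects reinforce here, so Cl is clearly the higher of the two.
For reference (kJ/mol): Al 42, Cl 349, As 78.
So from lowest to highest: Al < As < Cl.

Al, As, Cl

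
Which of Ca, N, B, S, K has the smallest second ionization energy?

Ca

After 1 electron has been removed, what remains? Ca⁺ still has 1 valence electron; N⁺ still has 4 valence electrons; B⁺ still has 2 valence electrons; S⁺ still has 5 valence electrons; K⁺ is the bare [Ar] core.
Core electrons are held far more tightly than valence electrons, so K tops the IE_2 order.
Valence configurations: Ca⁺ [Ar]4s¹, N⁺ [He]2s²2p², B⁺ [He]2s², S⁺ [Ne]3s²3p³.
Approximate IE_2 values (kJ/mol): Ca 1145, N 2856, B 2427, S 2252, K 3052.
Putting it together, IE_2: Ca < S < B < N < K.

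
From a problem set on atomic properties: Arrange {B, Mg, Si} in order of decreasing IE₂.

B > Si > Mg

Consider each +1 ion: B⁺ still has 2 valence electrons; Mg⁺ still has 1 valence electron; Si⁺ still has 3 valence electrons.
All are still removing valence electrons, so compare the +1 ions as you would atoms: IE_2 generally rises across a period (higher Z_eff) and falls down a group (larger shell), subject to the usual subshell exceptions.
Valence configurations: B⁺ [He]2s², Mg⁺ [Ne]3s¹, Si⁺ [Ne]3s²3p¹.
Approximate IE_2 values (kJ/mol): B 2427, Mg 1451, Si 1577.
Overall IE_2 order: Mg < Si < B.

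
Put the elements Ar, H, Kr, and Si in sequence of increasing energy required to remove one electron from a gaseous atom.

Si, H, Kr, Ar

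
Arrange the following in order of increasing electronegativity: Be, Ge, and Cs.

Cs < Be < Ge

Be is in period 2, group 2; Ge is in period 4, group 14; Cs is in period 6, group 1.
EN rises left→right (higher Z_eff, smaller atoms) and falls top→bottom (larger, more shielded atoms).
Here both period and group differ, so the two effects have to be weighed against each other.
Be > Cs: both effects reinforce here, so Be is clearly the higher of the two.
Ge > Be: period and group pull opposite ways; the across-period shift dominates (2.01 vs 1.57).
For reference (Pauling): Be 1.57, Ge 2.01, Cs 0.79.
So from lowest to highest: Cs < Be < Ge.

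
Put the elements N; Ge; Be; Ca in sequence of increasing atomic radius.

Be is in period 2, group 2; N is in period 2, group 15; Ca is in period 4, group 2; Ge is in period 4, group 14.
Across a period the added protons contract the valence shell; down a group each new principal shell makes the atom larger.
These span different periods and groups, so the two trends combine.
Be > N: Be lies to the left of N in period 2, so the across-period effect alone puts Be larger.
Ge > Be: period and group pull opposite ways; the down-group shift dominates (121 vs 102 pm).
Ca > Ge: Ca lies to the left of Ge in period 4, so the across-period effect alone puts Ca larger.
For reference (pm): Be 102, N 71, Ca 171, Ge 121.
So from smallest to largest: N < Be < Ge < Ca.

N, Be, Ge, Ca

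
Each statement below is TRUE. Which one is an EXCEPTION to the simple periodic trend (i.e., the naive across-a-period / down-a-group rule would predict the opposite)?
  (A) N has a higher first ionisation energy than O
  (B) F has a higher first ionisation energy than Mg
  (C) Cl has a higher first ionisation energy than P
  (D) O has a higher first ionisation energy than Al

The general trend: first ionisation energy increases across a period and decreases down a group.
(A) N (period 2, group 15) vs O (period 2, group 16): the stated order contradicts the simple trend.
(B) F (period 2, group 17) vs Mg (period 3, group 2): the stated order agrees with the simple trend.
(C) Cl (period 3, group 17) vs P (period 3, group 15): the stated order agrees with the simple trend.
(D) O (period 2, group 16) vs Al (period 3, group 13): the stated order agrees with the simple trend.
The exception is (A): pairing an electron in O's 2p⁴ costs repulsion energy, so O ionizes more easily than half-filled N (2p³).

(A)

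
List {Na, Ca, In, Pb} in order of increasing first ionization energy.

Na is in period 3, group 1; Ca is in period 4, group 2; In is in period 5, group 13; Pb is in period 6, group 14.
Across a period the outer electron is held more tightly (higher IE₁); down a group it sits in a higher shell, more shielded, and comes off more easily.
A diagonal step moves right (one effect) and down (the opposite effect) at once.
In > Na: period and group pull opposite ways; the across-period shift dominates (558 vs 496 kJ/mol).
Ca > In: the two effects oppose for this pair; the down-group effect wins (590 vs 558 kJ/mol).
Pb > Ca: the two effects oppose for this pair; the across-period effect wins (716 vs 590 kJ/mol).
Tabulated first ionization energy (kJ/mol): Na 496, Ca 590, In 558, Pb 716.
So from lowest to highest: Na < In < Ca < Pb.

Na, In, Ca, Pb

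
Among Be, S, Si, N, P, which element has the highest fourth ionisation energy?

IE_4 is the cost of taking one more electron from the +3 cation: Be³⁺ is already 1 electron into the core; S³⁺ still has 3 valence electrons; Si³⁺ still has 1 valence electron; N³⁺ still has 2 valence electrons; P³⁺ still has 2 valence electrons.
Pulling an electron out of a noble-gas core costs far more than removing a remaining valence electron, so Be sits at the high end of IE_4.
Valence configurations: S³⁺ [Ne]3s²3p¹, Si³⁺ [Ne]3s¹, N³⁺ [He]2s², P³⁺ [Ne]3s².
S³⁺ loses a lone 3p electron whereas P³⁺ must break into a filled 3s² pair, so IE_4(P) > IE_4(S) even though S has the higher nuclear charge.
The numbers (kJ/mol): Be 21007, S 4556, Si 4356, N 7475, P 4964.
Hence IE_4: Si < S < P < N < Be.

Be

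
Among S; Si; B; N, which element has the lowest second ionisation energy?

Si

After 1 electron has been removed, what remains? S⁺ still has 5 valence electrons; Si⁺ still has 3 valence electrons; B⁺ still has 2 valence electrons; N⁺ still has 4 valence electrons.
All are still removing valence electrons, so compare the +1 ions as you would atoms: IE_2 generally rises across a period (higher Z_eff) and falls down a group (larger shell), subject to the usual subshell exceptions.
Valence configurations: S⁺ [Ne]3s²3p³, Si⁺ [Ne]3s²3p¹, B⁺ [He]2s², N⁺ [He]2s²2p².
Tabulated IE_2 (kJ/mol): S 2252, Si 1577, B 2427, N 2856.
So the second ionization energies run Si < S < B < N.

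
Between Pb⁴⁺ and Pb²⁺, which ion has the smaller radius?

Pb⁴⁺

Both ions have Z = 82 protons, but Pb⁴⁺ has lost more electrons, so its remaining electrons feel a larger effective nuclear charge per electron and are pulled in more tightly.
Higher positive charge → smaller ion, so Pb²⁺ > Pb⁴⁺.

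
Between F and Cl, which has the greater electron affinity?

Cl

EA tends to increase across a period and decrease down a group, though the pattern is less regular than for IE or radius.
All are in group 17; the group trend (electron affinity increases up the group) applies, with the exception below.
Note the exception: Cl has a higher electron affinity than F, contrary to the simple trend — F's small 2p subshell makes the incoming electron feel strong e⁻–e⁻ repulsion, so Cl actually releases more energy on gaining an electron.
Approximate values (kJ/mol): F 328, Cl 349.
So Cl has the greater electron affinity (Cl > F).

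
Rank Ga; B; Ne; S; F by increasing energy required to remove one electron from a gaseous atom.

Ga < B < S < F < Ne

B is in period 2, group 13; F is in period 2, group 17; Ne is in period 2, group 18; S is in period 3, group 16; Ga is in period 4, group 13.
IE₁ increases left→right with effective nuclear charge and decreases top→bottom as the valence shell moves farther out.
These span different periods and groups, so the two trends combine.
B > Ga: they share group 13; the group trend gives B the larger value.
S > B: period and group pull opposite ways; the across-period shift dominates (1000 vs 801 kJ/mol).
F > S: both effects reinforce here, so F is clearly the higher of the two.
Ne > F: both are in period 2; the period trend gives Ne the larger value.
Approximate values (kJ/mol): B 801, F 1681, Ne 2081, S 1000, Ga 579.
So from lowest to highest: Ga < B < S < F < Ne.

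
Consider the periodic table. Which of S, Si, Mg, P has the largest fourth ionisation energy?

Mg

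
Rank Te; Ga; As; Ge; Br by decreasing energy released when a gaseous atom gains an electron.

Br > Te > Ge > As > Ga

Ga is in period 4, group 13; Ge is in period 4, group 14; As is in period 4, group 15; Br is in period 4, group 17; Te is in period 5, group 16.
EA tends to increase across a period and decrease down a group, though the pattern is less regular than for IE or radius.
Here both period and group differ, so the two effects have to be weighed against each other.
As > Ga: both are in period 4; the period trend gives As the larger value.
Ge > As: this pair runs against the simple trend — see the exception note.
Te > Ge: period and group pull opposite ways; the across-period shift dominates (190 vs 119 kJ/mol).
Br > Te: relative to Te, both the across-period and down-group shifts push Br's electron affinity up.
Note the exception: Ge has a higher electron affinity than As, contrary to the simple trend — adding an electron to As's half-filled 4p³ is unfavourable, so Ge (4p²) has the more exothermic EA.
Approximate values (kJ/mol): Ga 29, Ge 119, As 78, Br 325, Te 190.
So from highest to lowest: Br > Te > Ge > As > Ga.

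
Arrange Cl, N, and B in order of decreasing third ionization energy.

N, Cl, B

The third ionization energy removes an electron from the +2 ion. For each element: Cl²⁺ still has 5 valence electrons; N²⁺ still has 3 valence electrons; B²⁺ still has 1 valence electron.
All are still removing valence electrons, so compare the +2 ions as you would atoms: IE_3 generally rises across a period (higher Z_eff) and falls down a group (larger shell), subject to the usual subshell exceptions.
Valence configurations: Cl²⁺ [Ne]3s²3p³, N²⁺ [He]2s²2p¹, B²⁺ [He]2s¹.
Approximate IE_3 values (kJ/mol): Cl 3822, N 4578, B 3660.
Putting it together, IE_3: B < Cl < N.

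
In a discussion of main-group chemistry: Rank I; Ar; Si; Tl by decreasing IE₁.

Ar, I, Si, Tl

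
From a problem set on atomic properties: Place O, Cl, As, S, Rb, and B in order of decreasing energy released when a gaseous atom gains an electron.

Cl > S > O > As > Rb > B

B is in period 2, group 13; O is in period 2, group 16; S is in period 3, group 16; Cl is in period 3, group 17; As is in period 4, group 15; Rb is in period 5, group 1.
Atoms with high Z_eff and room in the valence shell (especially the halogens) have the most exothermic electron affinities.
Neither a single period nor a single group — weigh both effects.
Rb > B: this pair runs against the simple trend — see the exception note.
As > Rb: relative to Rb, both the across-period and down-group shifts push As's electron affinity up.
O > As: both effects reinforce here, so O is clearly the higher of the two.
S > O: this pair runs against the simple trend — see the exception note.
Cl > S: both are in period 3; the period trend gives Cl the larger value.
Note the exception: Rb has a higher electron affinity than B, contrary to the simple trend — B's ns²np¹ configuration gives only a small electron affinity — the sparsely filled np subshell binds an added electron weakly.
Note the exception: S has a higher electron affinity than O, contrary to the simple trend — the compact 2p subshell of O repels the added electron more than S's larger 3p does.
Tabulated electron affinity (kJ/mol): B 27, O 141, S 200, Cl 349, As 78, Rb 47.
So from highest to lowest: Cl > S > O > As > Rb > B.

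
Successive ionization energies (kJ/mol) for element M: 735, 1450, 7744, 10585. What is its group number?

Group 2

Look for the largest jump between consecutive ionization energies: IE3/IE2 ≈ 5.3, far larger than any earlier ratio.
That jump marks the point where a core electron is being removed. So the atom has 2 valence electrons.
A main-group element with 2 valence electrons is in group 2.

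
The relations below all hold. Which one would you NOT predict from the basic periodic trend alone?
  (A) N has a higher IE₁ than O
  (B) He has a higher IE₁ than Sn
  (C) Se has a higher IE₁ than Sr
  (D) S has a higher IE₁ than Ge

The general trend: IE₁ increases across a period and decreases down a group.
(A) N (period 2, group 15) vs O (period 2, group 16): the stated order contradicts the simple trend.
(B) He (period 1, group 18) vs Sn (period 5, group 14): the stated order agrees with the simple trend.
(C) Se (period 4, group 16) vs Sr (period 5, group 2): the stated order agrees with the simple trend.
(D) S (period 3, group 16) vs Ge (period 4, group 14): the stated order agrees with the simple trend.
The exception is (A): pairing an electron in O's 2p⁴ costs repulsion energy, so O ionizes more easily than half-filled N (2p³).

(A)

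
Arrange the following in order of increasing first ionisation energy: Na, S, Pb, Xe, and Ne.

Na < Pb < S < Xe < Ne

Ne is in period 2, group 18; Na is in period 3, group 1; S is in period 3, group 16; Xe is in period 5, group 18; Pb is in period 6, group 14.
IE₁ increases left→right with effective nuclear charge and decreases top→bottom as the valence shell moves farther out.
Neither a single period nor a single group — weigh both effects.
Pb > Na: period and group pull opposite ways; the across-period shift dominates (716 vs 496 kJ/mol).
S > Pb: relative to Pb, both the across-period and down-group shifts push S's first ionization energy up.
Xe > S: period and group pull opposite ways; the across-period shift dominates (1170 vs 1000 kJ/mol).
Ne > Xe: Ne sits above Xe in group 18, so the down-group effect alone puts Ne higher.
Tabulated first ionization energy (kJ/mol): Ne 2081, Na 496, S 1000, Xe 1170, Pb 716.
So from lowest to highest: Na < Pb < S < Xe < Ne.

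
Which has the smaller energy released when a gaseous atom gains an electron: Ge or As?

As

Ge is in period 4, group 14; As is in period 4, group 15.
Electron affinity generally becomes more exothermic across a period toward the halogens and less exothermic down a group.
All lie in period 4; the across-period trend (electron affinity increases left to right) applies, with the exception below.
Note the exception: Ge has a higher electron affinity than As, contrary to the simple trend — adding an electron to As's half-filled 4p³ is unfavourable, so Ge (4p²) has the more exothermic EA.
Tabulated electron affinity (kJ/mol): Ge 119, As 78.
So As has the smaller energy released when a gaseous atom gains an electron (As < Ge).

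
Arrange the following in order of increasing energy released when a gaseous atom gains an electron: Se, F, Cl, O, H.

H is in period 1, group 1; O is in period 2, group 16; F is in period 2, group 17; Cl is in period 3, group 17; Se is in period 4, group 16.
Electron affinity generally becomes more exothermic across a period toward the halogens and less exothermic down a group.
Here both period and group differ, so the two effects have to be weighed against each other.
O > H: the two effects oppose for this pair; the across-period effect wins (141 vs 73 kJ/mol).
Se > O: this pair runs against the simple trend — see the exception note.
F > Se: relative to Se, both the across-period and down-group shifts push F's electron affinity up.
Cl > F: this pair runs against the simple trend — see the exception note.
Note the exception: Se has a higher electron affinity than O, contrary to the simple trend — O's compact 2p subshell gives strong electron–electron repulsion on the added electron.
Note the exception: Cl has a higher electron affinity than F, contrary to the simple trend — F's small 2p subshell makes the incoming electron feel strong e⁻–e⁻ repulsion, so Cl actually releases more energy on gaining an electron.
Approximate values (kJ/mol): H 73, O 141, F 328, Cl 349, Se 195.
So from lowest to highest: H < O < Se < F < Cl.

H < O < Se < F < Cl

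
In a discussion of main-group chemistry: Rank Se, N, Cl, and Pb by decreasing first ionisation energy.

N > Cl > Se > Pb

N is in period 2, group 15; Cl is in period 3, group 17; Se is in period 4, group 16; Pb is in period 6, group 14.
First ionization energy rises across a period (greater Z_eff holds electrons more tightly) and falls down a group (valence electrons are farther from the nucleus).
Here both period and group differ, so the two effects have to be weighed against each other.
Se > Pb: relative to Pb, both the across-period and down-group shifts push Se's first ionization energy up.
Cl > Se: both effects reinforce here, so Cl is clearly the higher of the two.
N > Cl: the two effects oppose for this pair; the down-group effect wins (1402 vs 1251 kJ/mol).
Tabulated first ionization energy (kJ/mol): N 1402, Cl 1251, Se 941, Pb 716.
So from highest to lowest: N > Cl > Se > Pb.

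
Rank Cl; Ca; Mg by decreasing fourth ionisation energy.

The fourth ionization energy removes an electron from the +3 ion. For each element: Cl³⁺ still has 4 valence electrons; Ca³⁺ is already 1 electron into the core; Mg³⁺ is already 1 electron into the core.
Pulling an electron out of a noble-gas core costs far more than removing a remaining valence electron, so Ca and Mg sit at the high end of IE_4.
The numbers (kJ/mol): Cl 5159, Ca 6491, Mg 10543.
Putting it together, IE_4: Cl < Ca < Mg.

Mg > Ca > Cl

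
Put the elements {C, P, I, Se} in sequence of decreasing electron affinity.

I > Se > C > P

C is in period 2, group 14; P is in period 3, group 15; Se is in period 4, group 16; I is in period 5, group 17.
Atoms with high Z_eff and room in the valence shell (especially the halogens) have the most exothermic electron affinities.
A diagonal step moves right (one effect) and down (the opposite effect) at once.
C > P: the two effects oppose for this pair; the down-group effect wins (122 vs 72 kJ/mol).
Se > C: the two effects oppose for this pair; the across-period effect wins (195 vs 122 kJ/mol).
I > Se: the two effects oppose for this pair; the across-period effect wins (295 vs 195 kJ/mol).
Approximate values (kJ/mol): C 122, P 72, Se 195, I 295.
So from highest to lowest: I > Se > C > P.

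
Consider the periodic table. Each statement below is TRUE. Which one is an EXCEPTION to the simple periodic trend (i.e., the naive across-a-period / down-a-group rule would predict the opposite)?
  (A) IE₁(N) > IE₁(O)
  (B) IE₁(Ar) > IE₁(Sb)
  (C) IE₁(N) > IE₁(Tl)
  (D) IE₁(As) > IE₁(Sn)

(A)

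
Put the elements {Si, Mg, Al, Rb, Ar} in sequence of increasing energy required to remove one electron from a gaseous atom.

Mg is in period 3, group 2; Al is in period 3, group 13; Si is in period 3, group 14; Ar is in period 3, group 18; Rb is in period 5, group 1.
IE₁ increases left→right with effective nuclear charge and decreases top→bottom as the valence shell moves farther out.
Here both period and group differ, so the two effects have to be weighed against each other.
Al > Rb: relative to Rb, both the across-period and down-group shifts push Al's first ionization energy up.
Mg > Al: this pair runs against the simple trend — see the exception note.
Si > Mg: Si lies to the right of Mg in period 3, so the across-period effect alone puts Si higher.
Ar > Si: Ar lies to the right of Si in period 3, so the across-period effect alone puts Ar higher.
Note the exception: Mg has a higher first ionization energy than Al, contrary to the simple trend — Al's single 3p electron is easier to remove than one from Mg's filled 3s².
Tabulated first ionization energy (kJ/mol): Mg 738, Al 578, Si 786, Ar 1521, Rb 403.
So from lowest to highest: Rb < Al < Mg < Si < Ar.

Rb < Al < Mg < Si < Ar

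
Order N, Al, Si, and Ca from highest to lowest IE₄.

IE_4 is the cost of taking one more electron from the +3 cation: N³⁺ still has 2 valence electrons; Al³⁺ is the bare [Ne] core; Si³⁺ still has 1 valence electron; Ca³⁺ is already 1 electron into the core.
Usually core removal costs more than valence removal, but here the competition is close: a tightly held n=2 valence electron can cost more to remove than an n=3 core electron, so the actual values have to decide it.
Valence configurations: N³⁺ [He]2s², Si³⁺ [Ne]3s¹.
Approximate IE_4 values (kJ/mol): N 7475, Al 11577, Si 4356, Ca 6491.
Hence IE_4: Si < Ca < N < Al.

Al > N > Ca > Si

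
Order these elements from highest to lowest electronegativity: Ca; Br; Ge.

Br, Ge, Ca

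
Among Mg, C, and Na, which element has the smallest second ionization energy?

Mg

The second ionization energy removes an electron from the +1 ion. For each element: Mg⁺ still has 1 valence electron; C⁺ still has 3 valence electrons; Na⁺ is the bare [Ne] core.
Core electrons are held far more tightly than valence electrons, so Na tops the IE_2 order.
Valence configurations: Mg⁺ [Ne]3s¹, C⁺ [He]2s²2p¹.
The numbers (kJ/mol): Mg 1451, C 2353, Na 4562.
So the second ionization energies run Mg < C < Na.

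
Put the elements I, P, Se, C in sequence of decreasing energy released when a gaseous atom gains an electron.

I > Se > C > P

EA tends to increase across a period and decrease down a group, though the pattern is less regular than for IE or radius.
These sit on a diagonal, where the across-period and down-group effects partly cancel.
C > P: the two effects oppose for this pair; the down-group effect wins (122 vs 72 kJ/mol).
Se > C: period and group pull opposite ways; the across-period shift dominates (195 vs 122 kJ/mol).
I > Se: period and group pull opposite ways; the across-period shift dominates (295 vs 195 kJ/mol).
Approximate values (kJ/mol): C 122, P 72, Se 195, I 295.
So from highest to lowest: I > Se > C > P.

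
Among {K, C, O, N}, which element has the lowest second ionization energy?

C

The second ionization energy removes an electron from the +1 ion. For each element: K⁺ is the bare [Ar] core; C⁺ still has 3 valence electrons; O⁺ still has 5 valence electrons; N⁺ still has 4 valence electrons.
Usually core removal costs more than valence removal, but here the competition is close: a tightly held n=2 valence electron can cost more to remove than an n=3 core electron, so the actual values have to decide it.
Valence configurations: C⁺ [He]2s²2p¹, O⁺ [He]2s²2p³, N⁺ [He]2s²2p².
Tabulated IE_2 (kJ/mol): K 3052, C 2353, O 3388, N 2856.
Putting it together, IE_2: C < N < K < O.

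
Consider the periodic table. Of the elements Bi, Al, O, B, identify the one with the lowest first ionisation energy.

B is in period 2, group 13; O is in period 2, group 16; Al is in period 3, group 13; Bi is in period 6, group 15.
IE₁ increases left→right with effective nuclear charge and decreases top→bottom as the valence shell moves farther out.
These span different periods and groups, so the two trends combine.
Bi > Al: period and group pull opposite ways; the across-period shift dominates (703 vs 578 kJ/mol).
B > Bi: period and group pull opposite ways; the down-group shift dominates (801 vs 703 kJ/mol).
O > B: both are in period 2; the period trend gives O the larger value.
Approximate values (kJ/mol): B 801, O 1314, Al 578, Bi 703.
The lowest first ionisation energy among these belongs to Al.

Al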